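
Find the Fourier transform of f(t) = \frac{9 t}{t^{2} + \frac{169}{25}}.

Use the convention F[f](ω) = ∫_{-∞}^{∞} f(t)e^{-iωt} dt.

F(ω) = - 9 i \pi e^{- \frac{13 \left|{\omega}\right|}{5}} \operatorname{sign}{\left(\omega \right)}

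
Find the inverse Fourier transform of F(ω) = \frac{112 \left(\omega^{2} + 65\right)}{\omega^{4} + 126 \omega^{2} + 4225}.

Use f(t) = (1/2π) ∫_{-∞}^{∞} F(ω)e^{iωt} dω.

f(t) = 7 e^{- 8 \left|{t}\right|} \cos{\left(\left|{t}\right| \right)}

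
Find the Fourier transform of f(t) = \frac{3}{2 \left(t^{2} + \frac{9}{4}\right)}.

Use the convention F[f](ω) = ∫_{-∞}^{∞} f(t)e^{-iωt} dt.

F(ω) = \pi e^{- \frac{3 \left|{\omega}\right|}{2}}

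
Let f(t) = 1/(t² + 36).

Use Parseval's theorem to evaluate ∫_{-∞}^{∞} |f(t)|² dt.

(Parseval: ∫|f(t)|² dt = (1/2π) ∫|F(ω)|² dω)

∫|f(t)|² dt = \frac{\pi}{432}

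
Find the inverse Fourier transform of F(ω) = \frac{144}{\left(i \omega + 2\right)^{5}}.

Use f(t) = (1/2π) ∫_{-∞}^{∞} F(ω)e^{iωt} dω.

f(t) = 6 t^{4} e^{- 2 t} u\left(t\right)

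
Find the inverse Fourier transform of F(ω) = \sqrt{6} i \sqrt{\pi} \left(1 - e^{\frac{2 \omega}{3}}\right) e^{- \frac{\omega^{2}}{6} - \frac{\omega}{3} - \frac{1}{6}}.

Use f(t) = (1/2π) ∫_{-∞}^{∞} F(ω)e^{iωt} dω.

f(t) = 6 e^{- \frac{3 t^{2}}{2}} \sin{\left(t \right)}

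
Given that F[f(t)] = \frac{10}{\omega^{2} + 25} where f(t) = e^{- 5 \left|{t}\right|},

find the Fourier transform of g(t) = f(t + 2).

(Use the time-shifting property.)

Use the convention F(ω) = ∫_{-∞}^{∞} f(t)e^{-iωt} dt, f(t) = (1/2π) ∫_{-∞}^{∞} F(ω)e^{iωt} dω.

F[g](ω) = \frac{10 e^{2 i \omega}}{\omega^{2} + 25}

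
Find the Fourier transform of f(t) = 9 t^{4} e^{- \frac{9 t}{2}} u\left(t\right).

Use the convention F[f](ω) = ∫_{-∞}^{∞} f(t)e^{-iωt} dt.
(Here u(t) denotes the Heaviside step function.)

F(ω) = \frac{6912}{\left(2 i \omega + 9\right)^{5}}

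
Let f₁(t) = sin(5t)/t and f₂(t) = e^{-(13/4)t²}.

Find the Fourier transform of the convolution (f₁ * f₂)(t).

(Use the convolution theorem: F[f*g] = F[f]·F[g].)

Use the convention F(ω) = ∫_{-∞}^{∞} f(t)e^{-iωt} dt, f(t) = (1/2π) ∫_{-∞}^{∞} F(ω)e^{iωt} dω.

F[f₁*f₂](ω) = \begin{cases} \frac{2 \sqrt{13} \pi^{\frac{3}{2}} e^{- \frac{\omega^{2}}{13}}}{13} & \text{for}\: \omega > -5 \wedge \omega < 5 \\0 & \text{otherwise} \end{cases}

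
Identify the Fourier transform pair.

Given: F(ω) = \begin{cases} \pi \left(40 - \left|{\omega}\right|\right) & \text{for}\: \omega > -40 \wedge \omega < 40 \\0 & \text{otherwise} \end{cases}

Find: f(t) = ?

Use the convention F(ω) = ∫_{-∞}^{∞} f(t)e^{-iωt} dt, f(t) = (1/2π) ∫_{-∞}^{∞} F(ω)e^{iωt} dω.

f(t) = \frac{2 \sin^{2}{\left(20 t \right)}}{t^{2}}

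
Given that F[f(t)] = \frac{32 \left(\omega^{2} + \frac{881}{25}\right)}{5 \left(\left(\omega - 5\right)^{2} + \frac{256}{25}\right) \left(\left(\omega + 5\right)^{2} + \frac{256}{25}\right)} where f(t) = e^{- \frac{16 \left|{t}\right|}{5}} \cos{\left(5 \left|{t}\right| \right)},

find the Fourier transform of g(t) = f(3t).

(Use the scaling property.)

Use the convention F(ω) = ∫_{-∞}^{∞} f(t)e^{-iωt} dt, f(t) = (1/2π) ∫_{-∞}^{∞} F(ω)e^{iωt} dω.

F[g](ω) = \frac{480 \left(25 \omega^{2} + 7929\right)}{625 \omega^{4} - 166050 \omega^{2} + 62869041}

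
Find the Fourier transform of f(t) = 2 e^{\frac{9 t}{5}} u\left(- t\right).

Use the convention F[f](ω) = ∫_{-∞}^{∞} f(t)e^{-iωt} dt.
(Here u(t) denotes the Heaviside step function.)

F(ω) = - \frac{10}{5 i \omega - 9}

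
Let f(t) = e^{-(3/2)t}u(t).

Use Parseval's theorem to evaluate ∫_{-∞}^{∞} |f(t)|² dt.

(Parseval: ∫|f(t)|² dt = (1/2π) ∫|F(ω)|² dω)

∫|f(t)|² dt = \frac{1}{3}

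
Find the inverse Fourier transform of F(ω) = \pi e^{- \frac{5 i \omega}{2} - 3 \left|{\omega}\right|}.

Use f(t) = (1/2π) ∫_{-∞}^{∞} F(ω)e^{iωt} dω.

f(t) = \frac{3}{\left(t - \frac{5}{2}\right)^{2} + 9}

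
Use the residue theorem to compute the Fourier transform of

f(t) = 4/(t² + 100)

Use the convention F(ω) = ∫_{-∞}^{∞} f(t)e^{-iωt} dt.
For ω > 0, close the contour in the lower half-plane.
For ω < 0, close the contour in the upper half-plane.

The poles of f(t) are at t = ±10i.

Let g(z) = f(z)e^{-iωz}; for large |z| the factor e^{-iωz} decays in the lower half-plane when ω > 0 and in the upper half-plane when ω < 0.

Case ω > 0 (lower half-plane, clockwise contour ⇒ F(ω) = -2πi·ΣRes):
  Res_{z = - 10 i} g(z) = \frac{i e^{- 10 \omega}}{5}
  F(ω) = -2πi·ΣRes = \frac{2 \pi e^{- 10 \omega}}{5}

Case ω < 0 (upper half-plane, counterclockwise contour ⇒ F(ω) = +2πi·ΣRes):
  Res_{z = 10 i} g(z) = - \frac{i e^{10 \omega}}{5}
  F(ω) = 2πi·ΣRes = \frac{2 \pi e^{10 \omega}}{5}

Both cases combine into a single formula in |ω|:

F(ω) = \frac{2 \pi e^{- 10 \left|{\omega}\right|}}{5}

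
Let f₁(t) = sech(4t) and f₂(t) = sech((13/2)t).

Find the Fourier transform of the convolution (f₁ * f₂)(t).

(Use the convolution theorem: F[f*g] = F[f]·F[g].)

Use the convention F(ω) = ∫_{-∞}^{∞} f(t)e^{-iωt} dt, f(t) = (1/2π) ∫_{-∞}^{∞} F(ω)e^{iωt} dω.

F[f₁*f₂](ω) = \frac{\pi^{2}}{26 \cosh{\left(\frac{\pi \omega}{13} \right)} \cosh{\left(\frac{\pi \omega}{8} \right)}}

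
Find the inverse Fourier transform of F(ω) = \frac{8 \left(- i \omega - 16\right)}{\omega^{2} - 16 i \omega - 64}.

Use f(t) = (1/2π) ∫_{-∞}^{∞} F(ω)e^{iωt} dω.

f(t) = 8 \left(8 t + 1\right) e^{- 8 t} u\left(t\right)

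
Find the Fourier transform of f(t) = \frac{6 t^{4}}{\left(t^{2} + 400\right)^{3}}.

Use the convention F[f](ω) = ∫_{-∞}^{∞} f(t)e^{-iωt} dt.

F(ω) = \frac{3 \pi \left(400 \omega^{2} - 100 \left|{\omega}\right| + 3\right) e^{- 20 \left|{\omega}\right|}}{80}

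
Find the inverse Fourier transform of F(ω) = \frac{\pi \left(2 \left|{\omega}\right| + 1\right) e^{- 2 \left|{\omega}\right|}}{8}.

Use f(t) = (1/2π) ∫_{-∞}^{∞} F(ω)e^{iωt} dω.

f(t) = \frac{2}{\left(t^{2} + 4\right)^{2}}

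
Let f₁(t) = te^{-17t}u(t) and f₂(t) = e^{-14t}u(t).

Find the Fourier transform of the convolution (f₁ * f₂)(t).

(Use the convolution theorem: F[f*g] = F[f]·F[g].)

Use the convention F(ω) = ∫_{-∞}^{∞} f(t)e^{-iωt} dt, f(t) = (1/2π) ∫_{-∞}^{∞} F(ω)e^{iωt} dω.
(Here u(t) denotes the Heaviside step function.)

F[f₁*f₂](ω) = \frac{1}{\left(i \omega + 14\right) \left(i \omega + 17\right)^{2}}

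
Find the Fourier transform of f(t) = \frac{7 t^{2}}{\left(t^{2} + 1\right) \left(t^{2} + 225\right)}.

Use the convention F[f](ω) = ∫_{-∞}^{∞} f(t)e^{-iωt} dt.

F(ω) = \frac{\pi \left(15 - e^{14 \left|{\omega}\right|}\right) e^{- 15 \left|{\omega}\right|}}{32}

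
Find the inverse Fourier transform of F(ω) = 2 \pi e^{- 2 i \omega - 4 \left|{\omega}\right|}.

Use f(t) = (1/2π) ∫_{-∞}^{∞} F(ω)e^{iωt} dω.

f(t) = \frac{8}{\left(t - 2\right)^{2} + 16}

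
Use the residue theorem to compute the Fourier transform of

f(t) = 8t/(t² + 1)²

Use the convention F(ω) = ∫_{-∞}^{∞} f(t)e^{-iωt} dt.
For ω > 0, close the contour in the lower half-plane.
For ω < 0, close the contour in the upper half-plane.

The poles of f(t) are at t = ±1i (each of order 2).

Let g(z) = f(z)e^{-iωz}; for large |z| the factor e^{-iωz} decays in the lower half-plane when ω > 0 and in the upper half-plane when ω < 0.

Case ω > 0 (lower half-plane, clockwise contour ⇒ F(ω) = -2πi·ΣRes):
  Res_{z = - i} g(z) = 2 \omega e^{- \omega} (pole of order 2)
  F(ω) = -2πi·ΣRes = - 4 i \pi \omega e^{- \omega}

Case ω < 0 (upper half-plane, counterclockwise contour ⇒ F(ω) = +2πi·ΣRes):
  Res_{z = i} g(z) = - 2 \omega e^{\omega} (pole of order 2)
  F(ω) = 2πi·ΣRes = - 4 i \pi \omega e^{\omega}

Both cases combine into a single formula in |ω|:

F(ω) = - 4 i \pi \omega e^{- \left|{\omega}\right|}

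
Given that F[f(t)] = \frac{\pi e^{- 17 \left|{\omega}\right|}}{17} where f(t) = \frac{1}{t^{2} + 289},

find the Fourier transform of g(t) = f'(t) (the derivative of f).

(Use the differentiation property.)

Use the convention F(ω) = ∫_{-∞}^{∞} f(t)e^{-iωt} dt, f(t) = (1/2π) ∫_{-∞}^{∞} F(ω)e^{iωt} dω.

F[g](ω) = \frac{i \pi \omega e^{- 17 \left|{\omega}\right|}}{17}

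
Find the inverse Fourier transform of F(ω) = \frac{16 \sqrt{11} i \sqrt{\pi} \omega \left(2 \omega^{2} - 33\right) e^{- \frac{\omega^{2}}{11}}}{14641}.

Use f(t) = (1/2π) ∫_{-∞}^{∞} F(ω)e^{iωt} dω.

f(t) = 2 t^{3} e^{- \frac{11 t^{2}}{4}}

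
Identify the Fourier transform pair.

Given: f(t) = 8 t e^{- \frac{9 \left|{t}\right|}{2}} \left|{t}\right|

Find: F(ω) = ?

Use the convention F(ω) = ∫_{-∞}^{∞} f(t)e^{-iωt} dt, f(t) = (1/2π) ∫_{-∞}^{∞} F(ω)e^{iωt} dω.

F(ω) = \frac{512 i \omega \left(4 \omega^{2} - 243\right)}{\left(4 \omega^{2} + 81\right)^{3}}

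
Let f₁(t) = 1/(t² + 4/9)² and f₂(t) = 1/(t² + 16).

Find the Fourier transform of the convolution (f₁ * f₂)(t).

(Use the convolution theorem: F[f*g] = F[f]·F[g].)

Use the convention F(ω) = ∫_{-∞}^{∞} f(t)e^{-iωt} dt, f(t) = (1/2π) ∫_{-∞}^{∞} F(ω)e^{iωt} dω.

F[f₁*f₂](ω) = \frac{9 \pi^{2} \left(2 \left|{\omega}\right| + 3\right) e^{- \frac{14 \left|{\omega}\right|}{3}}}{64}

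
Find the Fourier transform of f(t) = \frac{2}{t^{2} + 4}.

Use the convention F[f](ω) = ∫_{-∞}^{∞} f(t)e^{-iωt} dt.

F(ω) = \pi e^{- 2 \left|{\omega}\right|}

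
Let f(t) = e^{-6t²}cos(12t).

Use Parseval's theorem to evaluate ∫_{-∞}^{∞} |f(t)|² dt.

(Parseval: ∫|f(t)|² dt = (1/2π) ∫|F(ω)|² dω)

∫|f(t)|² dt = \frac{\sqrt{3} \sqrt{\pi} \left(1 + e^{12}\right)}{12 e^{12}}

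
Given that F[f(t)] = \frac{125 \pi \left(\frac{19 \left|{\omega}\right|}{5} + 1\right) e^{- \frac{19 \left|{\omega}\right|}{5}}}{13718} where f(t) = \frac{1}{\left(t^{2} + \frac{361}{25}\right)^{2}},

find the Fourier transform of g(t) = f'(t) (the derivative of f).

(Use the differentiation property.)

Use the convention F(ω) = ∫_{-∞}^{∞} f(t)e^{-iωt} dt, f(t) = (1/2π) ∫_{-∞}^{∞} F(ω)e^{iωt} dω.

F[g](ω) = \frac{25 i \pi \omega \left(19 \left|{\omega}\right| + 5\right) e^{- \frac{19 \left|{\omega}\right|}{5}}}{13718}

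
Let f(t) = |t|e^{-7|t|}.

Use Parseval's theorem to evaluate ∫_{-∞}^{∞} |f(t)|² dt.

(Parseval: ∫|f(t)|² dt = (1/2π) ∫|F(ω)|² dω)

∫|f(t)|² dt = \frac{1}{686}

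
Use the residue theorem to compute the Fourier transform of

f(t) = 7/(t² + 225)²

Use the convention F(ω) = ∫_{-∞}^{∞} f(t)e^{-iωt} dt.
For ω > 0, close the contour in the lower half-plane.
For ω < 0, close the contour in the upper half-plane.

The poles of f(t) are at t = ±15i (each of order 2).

Let g(z) = f(z)e^{-iωz}; for large |z| the factor e^{-iωz} decays in the lower half-plane when ω > 0 and in the upper half-plane when ω < 0.

Case ω > 0 (lower half-plane, clockwise contour ⇒ F(ω) = -2πi·ΣRes):
  Res_{z = - 15 i} g(z) = \frac{7 i \left(15 \omega + 1\right) e^{- 15 \omega}}{13500} (pole of order 2)
  F(ω) = -2πi·ΣRes = \frac{7 \pi \left(15 \omega + 1\right) e^{- 15 \omega}}{6750}

Case ω < 0 (upper half-plane, counterclockwise contour ⇒ F(ω) = +2πi·ΣRes):
  Res_{z = 15 i} g(z) = \frac{7 i \left(15 \omega - 1\right) e^{15 \omega}}{13500} (pole of order 2)
  F(ω) = 2πi·ΣRes = \frac{7 \pi \left(1 - 15 \omega\right) e^{15 \omega}}{6750}

Both cases combine into a single formula in |ω|:

F(ω) = \frac{7 \pi \left(15 \left|{\omega}\right| + 1\right) e^{- 15 \left|{\omega}\right|}}{6750}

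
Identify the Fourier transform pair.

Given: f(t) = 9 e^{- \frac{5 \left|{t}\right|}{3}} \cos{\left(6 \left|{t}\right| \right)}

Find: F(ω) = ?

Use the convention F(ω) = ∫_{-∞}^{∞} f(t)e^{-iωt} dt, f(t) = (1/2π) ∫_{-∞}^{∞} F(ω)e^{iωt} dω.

F(ω) = \frac{270 \left(9 \omega^{2} + 349\right)}{81 \omega^{4} - 5382 \omega^{2} + 121801}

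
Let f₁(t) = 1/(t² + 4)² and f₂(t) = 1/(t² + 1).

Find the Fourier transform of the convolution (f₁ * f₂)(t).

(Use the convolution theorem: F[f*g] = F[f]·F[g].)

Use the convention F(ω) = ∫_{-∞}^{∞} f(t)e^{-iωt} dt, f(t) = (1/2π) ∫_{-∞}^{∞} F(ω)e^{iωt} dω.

F[f₁*f₂](ω) = \frac{\pi^{2} \left(2 \left|{\omega}\right| + 1\right) e^{- 3 \left|{\omega}\right|}}{16}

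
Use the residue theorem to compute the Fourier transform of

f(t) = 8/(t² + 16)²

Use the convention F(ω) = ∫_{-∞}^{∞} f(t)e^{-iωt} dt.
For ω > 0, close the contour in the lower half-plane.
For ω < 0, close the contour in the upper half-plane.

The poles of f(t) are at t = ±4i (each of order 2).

Let g(z) = f(z)e^{-iωz}; for large |z| the factor e^{-iωz} decays in the lower half-plane when ω > 0 and in the upper half-plane when ω < 0.

Case ω > 0 (lower half-plane, clockwise contour ⇒ F(ω) = -2πi·ΣRes):
  Res_{z = - 4 i} g(z) = \frac{i \left(4 \omega + 1\right) e^{- 4 \omega}}{32} (pole of order 2)
  F(ω) = -2πi·ΣRes = \frac{\pi \left(4 \omega + 1\right) e^{- 4 \omega}}{16}

Case ω < 0 (upper half-plane, counterclockwise contour ⇒ F(ω) = +2πi·ΣRes):
  Res_{z = 4 i} g(z) = \frac{i \left(4 \omega - 1\right) e^{4 \omega}}{32} (pole of order 2)
  F(ω) = 2πi·ΣRes = \frac{\pi \left(1 - 4 \omega\right) e^{4 \omega}}{16}

Both cases combine into a single formula in |ω|:

F(ω) = \frac{\pi \left(4 \left|{\omega}\right| + 1\right) e^{- 4 \left|{\omega}\right|}}{16}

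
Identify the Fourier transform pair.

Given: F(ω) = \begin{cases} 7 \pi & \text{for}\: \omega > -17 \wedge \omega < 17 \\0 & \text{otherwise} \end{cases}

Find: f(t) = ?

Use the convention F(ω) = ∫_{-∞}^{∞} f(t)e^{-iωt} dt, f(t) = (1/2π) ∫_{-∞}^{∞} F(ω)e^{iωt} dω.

f(t) = \frac{7 \sin{\left(17 t \right)}}{t}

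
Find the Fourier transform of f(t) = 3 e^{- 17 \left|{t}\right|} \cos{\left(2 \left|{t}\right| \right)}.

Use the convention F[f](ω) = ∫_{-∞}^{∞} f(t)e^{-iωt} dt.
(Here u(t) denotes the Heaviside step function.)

F(ω) = \frac{102 \left(\omega^{2} + 293\right)}{\omega^{4} + 570 \omega^{2} + 85849}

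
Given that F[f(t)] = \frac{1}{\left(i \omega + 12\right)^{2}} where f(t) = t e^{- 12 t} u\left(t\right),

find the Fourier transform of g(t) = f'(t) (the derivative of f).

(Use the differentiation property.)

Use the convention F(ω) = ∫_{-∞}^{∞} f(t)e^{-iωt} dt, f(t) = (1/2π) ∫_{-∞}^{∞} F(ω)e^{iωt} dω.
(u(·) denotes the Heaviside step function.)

F[g](ω) = \frac{i \omega}{\left(i \omega + 12\right)^{2}}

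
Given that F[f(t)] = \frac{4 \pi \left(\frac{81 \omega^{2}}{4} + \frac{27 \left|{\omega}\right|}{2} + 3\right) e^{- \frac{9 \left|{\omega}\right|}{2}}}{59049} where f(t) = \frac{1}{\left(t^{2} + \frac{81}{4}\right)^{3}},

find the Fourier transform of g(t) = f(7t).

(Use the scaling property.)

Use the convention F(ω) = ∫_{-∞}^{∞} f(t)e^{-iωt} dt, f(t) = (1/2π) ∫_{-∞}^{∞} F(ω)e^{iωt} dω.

F[g](ω) = \frac{\pi \left(27 \omega^{2} + 126 \left|{\omega}\right| + 196\right) e^{- \frac{9 \left|{\omega}\right|}{14}}}{6751269}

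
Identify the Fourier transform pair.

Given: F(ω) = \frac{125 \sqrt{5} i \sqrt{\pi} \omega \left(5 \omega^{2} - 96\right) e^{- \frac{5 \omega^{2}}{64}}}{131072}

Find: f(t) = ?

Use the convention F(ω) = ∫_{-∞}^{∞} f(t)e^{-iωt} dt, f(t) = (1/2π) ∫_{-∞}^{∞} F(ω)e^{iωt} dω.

f(t) = 5 t^{3} e^{- \frac{16 t^{2}}{5}}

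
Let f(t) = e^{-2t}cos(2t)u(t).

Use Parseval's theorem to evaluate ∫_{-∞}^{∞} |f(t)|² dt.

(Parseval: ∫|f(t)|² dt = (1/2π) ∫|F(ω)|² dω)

∫|f(t)|² dt = \frac{3}{16}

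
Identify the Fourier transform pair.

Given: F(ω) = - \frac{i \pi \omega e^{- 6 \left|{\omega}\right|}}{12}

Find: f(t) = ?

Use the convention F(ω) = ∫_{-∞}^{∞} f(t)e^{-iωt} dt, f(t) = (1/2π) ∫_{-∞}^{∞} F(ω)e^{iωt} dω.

f(t) = \frac{t}{\left(t^{2} + 36\right)^{2}}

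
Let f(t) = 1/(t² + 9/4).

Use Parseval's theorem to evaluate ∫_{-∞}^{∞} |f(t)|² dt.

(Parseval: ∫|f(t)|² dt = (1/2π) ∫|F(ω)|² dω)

∫|f(t)|² dt = \frac{4 \pi}{27}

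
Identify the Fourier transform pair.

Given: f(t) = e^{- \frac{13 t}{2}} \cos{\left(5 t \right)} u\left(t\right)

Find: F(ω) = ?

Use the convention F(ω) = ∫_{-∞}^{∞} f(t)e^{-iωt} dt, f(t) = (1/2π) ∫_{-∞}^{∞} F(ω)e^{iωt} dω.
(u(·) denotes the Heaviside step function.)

F(ω) = \frac{2 \left(2 i \omega + 13\right)}{\left(2 i \omega + 13\right)^{2} + 100}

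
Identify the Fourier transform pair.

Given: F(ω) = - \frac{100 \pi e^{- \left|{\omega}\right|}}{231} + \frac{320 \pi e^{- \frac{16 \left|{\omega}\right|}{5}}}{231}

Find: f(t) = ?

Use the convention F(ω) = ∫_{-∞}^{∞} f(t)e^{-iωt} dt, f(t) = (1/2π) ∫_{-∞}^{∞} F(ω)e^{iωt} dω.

f(t) = \frac{4 t^{2}}{\left(t^{2} + 1\right) \left(t^{2} + \frac{256}{25}\right)}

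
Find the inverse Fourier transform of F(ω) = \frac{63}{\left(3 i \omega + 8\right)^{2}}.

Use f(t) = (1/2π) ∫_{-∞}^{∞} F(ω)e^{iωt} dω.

f(t) = 7 t e^{- \frac{8 t}{3}} u\left(t\right)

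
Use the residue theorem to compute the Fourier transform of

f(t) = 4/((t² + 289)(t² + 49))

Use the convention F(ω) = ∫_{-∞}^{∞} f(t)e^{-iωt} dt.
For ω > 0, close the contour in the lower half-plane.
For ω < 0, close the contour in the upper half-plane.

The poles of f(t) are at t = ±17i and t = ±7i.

Let g(z) = f(z)e^{-iωz}; for large |z| the factor e^{-iωz} decays in the lower half-plane when ω > 0 and in the upper half-plane when ω < 0.

Case ω > 0 (lower half-plane, clockwise contour ⇒ F(ω) = -2πi·ΣRes):
  Res_{z = - 17 i} g(z) = - \frac{i e^{- 17 \omega}}{2040}
  Res_{z = - 7 i} g(z) = \frac{i e^{- 7 \omega}}{840}
  F(ω) = -2πi·ΣRes = \frac{\pi \left(17 e^{10 \omega} - 7\right) e^{- 17 \omega}}{7140}

Case ω < 0 (upper half-plane, counterclockwise contour ⇒ F(ω) = +2πi·ΣRes):
  Res_{z = 17 i} g(z) = \frac{i e^{17 \omega}}{2040}
  Res_{z = 7 i} g(z) = - \frac{i e^{7 \omega}}{840}
  F(ω) = 2πi·ΣRes = \frac{\pi \left(17 - 7 e^{10 \omega}\right) e^{7 \omega}}{7140}

Both cases combine into a single formula in |ω|:

F(ω) = \frac{\pi \left(17 e^{10 \left|{\omega}\right|} - 7\right) e^{- 17 \left|{\omega}\right|}}{7140}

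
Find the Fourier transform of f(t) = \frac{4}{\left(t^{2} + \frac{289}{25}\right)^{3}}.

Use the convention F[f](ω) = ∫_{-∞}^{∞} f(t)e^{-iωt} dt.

F(ω) = \frac{125 \pi \left(289 \omega^{2} + 255 \left|{\omega}\right| + 75\right) e^{- \frac{17 \left|{\omega}\right|}{5}}}{2839714}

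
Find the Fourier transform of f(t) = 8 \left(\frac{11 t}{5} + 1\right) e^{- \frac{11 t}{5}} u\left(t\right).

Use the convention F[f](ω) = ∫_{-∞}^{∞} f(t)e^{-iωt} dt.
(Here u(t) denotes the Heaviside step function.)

F(ω) = \frac{40 \left(- 5 i \omega - 22\right)}{25 \omega^{2} - 110 i \omega - 121}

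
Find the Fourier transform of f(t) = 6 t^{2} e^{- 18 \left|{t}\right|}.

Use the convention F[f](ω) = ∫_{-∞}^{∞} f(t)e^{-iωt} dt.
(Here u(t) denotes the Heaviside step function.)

F(ω) = \frac{1296 \left(108 - \omega^{2}\right)}{\left(\omega^{2} + 324\right)^{3}}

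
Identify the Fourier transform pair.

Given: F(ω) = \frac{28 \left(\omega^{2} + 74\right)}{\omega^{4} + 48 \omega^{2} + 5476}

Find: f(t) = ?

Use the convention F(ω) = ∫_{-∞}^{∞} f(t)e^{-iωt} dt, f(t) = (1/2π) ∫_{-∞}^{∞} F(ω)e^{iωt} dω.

f(t) = 2 e^{- 7 \left|{t}\right|} \cos{\left(5 t \right)}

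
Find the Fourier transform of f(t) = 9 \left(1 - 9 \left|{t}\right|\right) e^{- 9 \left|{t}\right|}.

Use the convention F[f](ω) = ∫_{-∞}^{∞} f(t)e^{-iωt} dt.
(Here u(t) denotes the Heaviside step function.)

F(ω) = \frac{324 \omega^{2}}{\left(\omega^{2} + 81\right)^{2}}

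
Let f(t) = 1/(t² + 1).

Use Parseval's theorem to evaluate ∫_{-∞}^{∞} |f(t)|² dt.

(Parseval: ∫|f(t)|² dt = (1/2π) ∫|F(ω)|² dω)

∫|f(t)|² dt = \frac{\pi}{2}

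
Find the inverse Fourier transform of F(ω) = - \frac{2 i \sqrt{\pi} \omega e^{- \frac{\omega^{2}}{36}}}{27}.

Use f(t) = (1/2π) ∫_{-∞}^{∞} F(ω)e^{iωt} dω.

f(t) = 4 t e^{- 9 t^{2}}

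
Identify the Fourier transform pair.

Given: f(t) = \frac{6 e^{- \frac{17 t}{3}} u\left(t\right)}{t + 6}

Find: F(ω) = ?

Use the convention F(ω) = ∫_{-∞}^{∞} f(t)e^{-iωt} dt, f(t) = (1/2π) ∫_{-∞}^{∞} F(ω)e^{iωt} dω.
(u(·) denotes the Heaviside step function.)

F(ω) = 6 e^{6 i \omega + 34} \operatorname{E}_{1}\left(6 i \omega + 34\right)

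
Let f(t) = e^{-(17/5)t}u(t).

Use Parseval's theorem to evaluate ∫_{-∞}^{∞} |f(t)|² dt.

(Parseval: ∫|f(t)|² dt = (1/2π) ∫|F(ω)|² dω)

∫|f(t)|² dt = \frac{5}{34}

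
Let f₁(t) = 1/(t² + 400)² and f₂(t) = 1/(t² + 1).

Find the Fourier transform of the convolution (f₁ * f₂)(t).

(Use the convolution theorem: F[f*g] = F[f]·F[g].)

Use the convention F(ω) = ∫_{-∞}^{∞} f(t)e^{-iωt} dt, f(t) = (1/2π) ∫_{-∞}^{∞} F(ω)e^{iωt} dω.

F[f₁*f₂](ω) = \frac{\pi^{2} \left(20 \left|{\omega}\right| + 1\right) e^{- 21 \left|{\omega}\right|}}{16000}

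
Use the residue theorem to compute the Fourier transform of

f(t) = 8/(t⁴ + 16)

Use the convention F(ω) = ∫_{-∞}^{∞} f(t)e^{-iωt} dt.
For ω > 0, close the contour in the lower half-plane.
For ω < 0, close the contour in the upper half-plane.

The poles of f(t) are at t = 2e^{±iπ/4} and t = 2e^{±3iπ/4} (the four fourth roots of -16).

Let g(z) = f(z)e^{-iωz}; for large |z| the factor e^{-iωz} decays in the lower half-plane when ω > 0 and in the upper half-plane when ω < 0.

Case ω > 0 (lower half-plane, clockwise contour ⇒ F(ω) = -2πi·ΣRes):
  Res_{z = - \sqrt{2} - \sqrt{2} i} g(z) = \frac{\sqrt{2} i \left(1 - i\right) e^{\sqrt{2} \omega \left(-1 + i\right)}}{8}
  Res_{z = \sqrt{2} - \sqrt{2} i} g(z) = \frac{\sqrt{2} i \left(1 + i\right) e^{- \sqrt{2} \omega \left(1 + i\right)}}{8}
  F(ω) = -2πi·ΣRes = \frac{\sqrt{2} \pi \left(1 - i\right) \left(e^{2 \sqrt{2} i \omega} + i\right) e^{- \sqrt{2} \omega \left(1 + i\right)}}{4} = \pi e^{- \sqrt{2} \omega} \sin{\left(\sqrt{2} \omega + \frac{\pi}{4} \right)}

Case ω < 0 (upper half-plane, counterclockwise contour ⇒ F(ω) = +2πi·ΣRes):
  Res_{z = \sqrt{2} + \sqrt{2} i} g(z) = \frac{\sqrt{2} i \left(-1 + i\right) e^{\sqrt{2} \omega \left(1 - i\right)}}{8}
  Res_{z = - \sqrt{2} + \sqrt{2} i} g(z) = \frac{\sqrt{2} \left(1 - i\right) e^{\sqrt{2} \omega \left(1 + i\right)}}{8}
  F(ω) = 2πi·ΣRes = - \frac{\sqrt{2} i \pi \left(i \left(1 - i\right) e^{\sqrt{2} \omega \left(1 - i\right)} - \left(1 - i\right) e^{\sqrt{2} \omega \left(1 + i\right)}\right)}{4} = \pi e^{\sqrt{2} \omega} \cos{\left(\sqrt{2} \omega + \frac{\pi}{4} \right)}

Both cases combine into a single formula in |ω|:

F(ω) = \pi e^{- \sqrt{2} \left|{\omega}\right|} \sin{\left(\sqrt{2} \left|{\omega}\right| + \frac{\pi}{4} \right)}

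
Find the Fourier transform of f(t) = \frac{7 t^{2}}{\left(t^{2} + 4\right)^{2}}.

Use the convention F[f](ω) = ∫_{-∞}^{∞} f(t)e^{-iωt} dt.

F(ω) = \frac{7 \pi \left(1 - 2 \left|{\omega}\right|\right) e^{- 2 \left|{\omega}\right|}}{4}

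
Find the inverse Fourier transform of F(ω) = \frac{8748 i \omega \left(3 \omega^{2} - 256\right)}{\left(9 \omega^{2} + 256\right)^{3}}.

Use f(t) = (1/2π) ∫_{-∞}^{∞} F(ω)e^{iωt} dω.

f(t) = 9 t e^{- \frac{16 \left|{t}\right|}{3}} \left|{t}\right|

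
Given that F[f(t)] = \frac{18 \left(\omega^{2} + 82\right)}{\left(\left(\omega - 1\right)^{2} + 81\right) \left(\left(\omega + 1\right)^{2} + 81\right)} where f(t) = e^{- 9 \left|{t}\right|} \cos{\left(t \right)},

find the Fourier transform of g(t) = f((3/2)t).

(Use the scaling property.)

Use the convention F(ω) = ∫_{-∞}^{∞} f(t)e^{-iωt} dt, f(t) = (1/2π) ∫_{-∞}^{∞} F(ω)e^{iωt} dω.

F[g](ω) = \frac{54 \left(2 \omega^{2} + 369\right)}{4 \omega^{4} + 1440 \omega^{2} + 136161}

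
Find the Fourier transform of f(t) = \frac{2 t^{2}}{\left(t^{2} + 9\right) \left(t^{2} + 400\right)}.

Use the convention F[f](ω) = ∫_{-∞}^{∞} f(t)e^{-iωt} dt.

F(ω) = \frac{2 \pi \left(20 - 3 e^{17 \left|{\omega}\right|}\right) e^{- 20 \left|{\omega}\right|}}{391}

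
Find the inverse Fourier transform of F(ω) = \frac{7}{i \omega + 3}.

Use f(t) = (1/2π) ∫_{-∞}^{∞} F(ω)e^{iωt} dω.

f(t) = 7 e^{- 3 t} u\left(t\right)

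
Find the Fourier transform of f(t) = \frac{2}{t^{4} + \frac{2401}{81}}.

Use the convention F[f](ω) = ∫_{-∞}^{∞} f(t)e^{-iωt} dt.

F(ω) = \frac{54 \pi e^{- \frac{7 \sqrt{2} \left|{\omega}\right|}{6}} \sin{\left(\frac{7 \sqrt{2} \left|{\omega}\right|}{6} + \frac{\pi}{4} \right)}}{343}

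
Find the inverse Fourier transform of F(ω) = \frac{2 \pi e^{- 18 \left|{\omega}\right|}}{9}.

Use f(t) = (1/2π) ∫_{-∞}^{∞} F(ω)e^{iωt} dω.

f(t) = \frac{4}{t^{2} + 324}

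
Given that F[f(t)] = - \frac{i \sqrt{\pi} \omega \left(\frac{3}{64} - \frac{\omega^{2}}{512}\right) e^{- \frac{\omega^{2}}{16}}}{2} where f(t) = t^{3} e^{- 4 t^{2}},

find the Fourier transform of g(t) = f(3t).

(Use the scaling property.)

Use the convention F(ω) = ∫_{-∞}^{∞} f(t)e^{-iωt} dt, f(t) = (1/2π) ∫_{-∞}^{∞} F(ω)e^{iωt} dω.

F[g](ω) = \frac{i \sqrt{\pi} \omega \left(\omega^{2} - 216\right) e^{- \frac{\omega^{2}}{144}}}{82944}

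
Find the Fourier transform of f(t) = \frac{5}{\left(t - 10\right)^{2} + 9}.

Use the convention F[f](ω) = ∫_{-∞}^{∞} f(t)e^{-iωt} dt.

F(ω) = \frac{5 \pi e^{- 10 i \omega - 3 \left|{\omega}\right|}}{3}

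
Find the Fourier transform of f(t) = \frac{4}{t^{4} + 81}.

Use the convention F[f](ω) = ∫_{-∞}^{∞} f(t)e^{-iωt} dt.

F(ω) = \frac{4 \pi e^{- \frac{3 \sqrt{2} \left|{\omega}\right|}{2}} \sin{\left(\frac{3 \sqrt{2} \left|{\omega}\right|}{2} + \frac{\pi}{4} \right)}}{27}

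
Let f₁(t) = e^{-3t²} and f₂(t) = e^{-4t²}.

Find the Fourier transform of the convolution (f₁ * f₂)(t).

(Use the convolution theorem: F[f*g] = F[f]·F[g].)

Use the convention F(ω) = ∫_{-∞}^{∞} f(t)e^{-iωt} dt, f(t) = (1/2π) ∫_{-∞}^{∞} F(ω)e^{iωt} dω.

F[f₁*f₂](ω) = \frac{\sqrt{3} \pi e^{- \frac{7 \omega^{2}}{48}}}{6}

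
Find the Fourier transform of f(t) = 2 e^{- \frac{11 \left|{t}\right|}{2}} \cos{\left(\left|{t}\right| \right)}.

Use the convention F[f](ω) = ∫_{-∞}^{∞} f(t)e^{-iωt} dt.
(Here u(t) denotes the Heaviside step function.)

F(ω) = \frac{88 \left(4 \omega^{2} + 125\right)}{16 \omega^{4} + 936 \omega^{2} + 15625}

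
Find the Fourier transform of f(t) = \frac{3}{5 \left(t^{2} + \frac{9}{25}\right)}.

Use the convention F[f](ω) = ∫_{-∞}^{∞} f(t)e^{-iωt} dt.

F(ω) = \pi e^{- \frac{3 \left|{\omega}\right|}{5}}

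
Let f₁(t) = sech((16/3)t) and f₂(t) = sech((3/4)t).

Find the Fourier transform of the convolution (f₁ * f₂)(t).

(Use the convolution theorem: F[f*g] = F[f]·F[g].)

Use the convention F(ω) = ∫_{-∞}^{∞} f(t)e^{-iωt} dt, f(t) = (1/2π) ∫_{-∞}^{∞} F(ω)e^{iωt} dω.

F[f₁*f₂](ω) = \frac{\pi^{2}}{4 \cosh{\left(\frac{3 \pi \omega}{32} \right)} \cosh{\left(\frac{2 \pi \omega}{3} \right)}}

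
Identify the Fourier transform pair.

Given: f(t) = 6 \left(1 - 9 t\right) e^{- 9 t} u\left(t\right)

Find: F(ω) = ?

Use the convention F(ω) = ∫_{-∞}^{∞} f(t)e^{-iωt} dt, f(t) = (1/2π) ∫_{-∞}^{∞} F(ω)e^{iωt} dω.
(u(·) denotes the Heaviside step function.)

F(ω) = \frac{6 i \omega}{- \omega^{2} + 18 i \omega + 81}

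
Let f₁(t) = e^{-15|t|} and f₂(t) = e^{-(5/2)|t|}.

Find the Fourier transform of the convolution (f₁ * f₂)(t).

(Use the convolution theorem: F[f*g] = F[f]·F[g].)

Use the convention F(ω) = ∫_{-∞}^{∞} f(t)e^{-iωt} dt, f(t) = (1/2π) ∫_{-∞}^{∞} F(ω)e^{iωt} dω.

F[f₁*f₂](ω) = \frac{600}{\left(\omega^{2} + 225\right) \left(4 \omega^{2} + 25\right)}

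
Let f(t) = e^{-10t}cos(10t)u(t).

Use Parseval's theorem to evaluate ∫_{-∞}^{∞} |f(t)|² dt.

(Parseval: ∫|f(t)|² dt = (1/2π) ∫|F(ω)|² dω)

∫|f(t)|² dt = \frac{3}{80}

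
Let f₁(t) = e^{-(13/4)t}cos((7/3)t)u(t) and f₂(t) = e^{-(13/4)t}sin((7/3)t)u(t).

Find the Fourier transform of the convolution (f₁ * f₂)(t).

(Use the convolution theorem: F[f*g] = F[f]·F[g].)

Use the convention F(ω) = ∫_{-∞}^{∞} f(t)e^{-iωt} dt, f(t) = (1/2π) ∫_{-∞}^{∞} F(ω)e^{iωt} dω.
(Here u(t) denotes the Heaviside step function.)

F[f₁*f₂](ω) = \frac{12096 \left(4 i \omega + 13\right)}{\left(9 \left(4 i \omega + 13\right)^{2} + 784\right)^{2}}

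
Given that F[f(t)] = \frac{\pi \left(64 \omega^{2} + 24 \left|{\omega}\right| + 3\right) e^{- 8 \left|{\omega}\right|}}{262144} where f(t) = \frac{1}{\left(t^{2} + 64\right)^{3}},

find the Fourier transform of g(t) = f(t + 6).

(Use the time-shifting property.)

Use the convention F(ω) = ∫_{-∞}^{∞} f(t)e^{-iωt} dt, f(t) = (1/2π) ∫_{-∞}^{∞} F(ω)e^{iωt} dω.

F[g](ω) = \frac{\pi \left(64 \omega^{2} + 24 \left|{\omega}\right| + 3\right) e^{6 i \omega - 8 \left|{\omega}\right|}}{262144}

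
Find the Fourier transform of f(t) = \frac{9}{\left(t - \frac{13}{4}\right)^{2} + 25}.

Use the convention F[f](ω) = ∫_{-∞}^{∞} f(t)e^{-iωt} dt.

F(ω) = \frac{9 \pi e^{- \frac{13 i \omega}{4} - 5 \left|{\omega}\right|}}{5}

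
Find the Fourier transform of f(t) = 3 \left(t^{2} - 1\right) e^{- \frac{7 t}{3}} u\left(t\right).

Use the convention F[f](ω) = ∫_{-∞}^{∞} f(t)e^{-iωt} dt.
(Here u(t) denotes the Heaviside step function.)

F(ω) = \frac{9 \left(54 i \omega - \left(3 i \omega + 7\right)^{3} + 126\right)}{\left(3 i \omega + 7\right)^{4}}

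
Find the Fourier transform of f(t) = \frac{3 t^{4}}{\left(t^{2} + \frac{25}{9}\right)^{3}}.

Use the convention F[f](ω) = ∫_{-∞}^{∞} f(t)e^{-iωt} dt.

F(ω) = \frac{\pi \left(25 \omega^{2} - 75 \left|{\omega}\right| + 27\right) e^{- \frac{5 \left|{\omega}\right|}{3}}}{40}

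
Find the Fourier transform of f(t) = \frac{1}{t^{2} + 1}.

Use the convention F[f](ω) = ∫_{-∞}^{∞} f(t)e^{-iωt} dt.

F(ω) = \pi e^{- \left|{\omega}\right|}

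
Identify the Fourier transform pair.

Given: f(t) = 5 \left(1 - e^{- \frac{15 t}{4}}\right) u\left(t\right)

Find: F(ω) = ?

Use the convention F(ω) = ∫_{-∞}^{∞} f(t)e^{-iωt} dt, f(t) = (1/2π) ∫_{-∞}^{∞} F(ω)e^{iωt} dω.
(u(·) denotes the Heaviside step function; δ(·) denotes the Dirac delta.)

F(ω) = 5 \pi \delta\left(\omega\right) - \frac{75 i}{4 \omega \left(i \omega + \frac{15}{4}\right)}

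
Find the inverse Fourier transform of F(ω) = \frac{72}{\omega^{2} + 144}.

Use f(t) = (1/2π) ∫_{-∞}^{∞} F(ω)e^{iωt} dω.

f(t) = 3 e^{- 12 \left|{t}\right|}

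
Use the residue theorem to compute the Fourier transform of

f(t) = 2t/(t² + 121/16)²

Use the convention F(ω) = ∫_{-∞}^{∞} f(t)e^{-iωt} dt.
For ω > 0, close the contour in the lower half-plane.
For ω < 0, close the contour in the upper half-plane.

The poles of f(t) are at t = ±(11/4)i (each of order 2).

Let g(z) = f(z)e^{-iωz}; for large |z| the factor e^{-iωz} decays in the lower half-plane when ω > 0 and in the upper half-plane when ω < 0.

Case ω > 0 (lower half-plane, clockwise contour ⇒ F(ω) = -2πi·ΣRes):
  Res_{z = - \frac{11 i}{4}} g(z) = \frac{2 \omega e^{- \frac{11 \omega}{4}}}{11} (pole of order 2)
  F(ω) = -2πi·ΣRes = - \frac{4 i \pi \omega e^{- \frac{11 \omega}{4}}}{11}

Case ω < 0 (upper half-plane, counterclockwise contour ⇒ F(ω) = +2πi·ΣRes):
  Res_{z = \frac{11 i}{4}} g(z) = - \frac{2 \omega e^{\frac{11 \omega}{4}}}{11} (pole of order 2)
  F(ω) = 2πi·ΣRes = - \frac{4 i \pi \omega e^{\frac{11 \omega}{4}}}{11}

Both cases combine into a single formula in |ω|:

F(ω) = - \frac{4 i \pi \omega e^{- \frac{11 \left|{\omega}\right|}{4}}}{11}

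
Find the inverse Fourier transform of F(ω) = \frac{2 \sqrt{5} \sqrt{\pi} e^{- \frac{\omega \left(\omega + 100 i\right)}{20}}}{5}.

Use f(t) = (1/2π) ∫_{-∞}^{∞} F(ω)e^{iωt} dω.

f(t) = 2 e^{- 5 \left(t - 5\right)^{2}}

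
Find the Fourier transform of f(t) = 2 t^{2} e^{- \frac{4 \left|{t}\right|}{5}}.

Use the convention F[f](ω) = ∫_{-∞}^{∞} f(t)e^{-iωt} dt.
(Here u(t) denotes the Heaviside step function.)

F(ω) = \frac{4000 \left(16 - 75 \omega^{2}\right)}{\left(25 \omega^{2} + 16\right)^{3}}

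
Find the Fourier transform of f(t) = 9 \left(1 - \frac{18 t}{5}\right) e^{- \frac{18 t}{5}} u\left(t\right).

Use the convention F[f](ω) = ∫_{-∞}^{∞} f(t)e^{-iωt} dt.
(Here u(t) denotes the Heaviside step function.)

F(ω) = \frac{225 i \omega}{- 25 \omega^{2} + 180 i \omega + 324}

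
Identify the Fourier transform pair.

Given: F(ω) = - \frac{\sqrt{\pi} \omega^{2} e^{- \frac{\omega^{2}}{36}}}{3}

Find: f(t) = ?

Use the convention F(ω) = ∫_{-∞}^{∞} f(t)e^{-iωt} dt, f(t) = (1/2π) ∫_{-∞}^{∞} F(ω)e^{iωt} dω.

f(t) = 9 \left(36 t^{2} - 2\right) e^{- 9 t^{2}}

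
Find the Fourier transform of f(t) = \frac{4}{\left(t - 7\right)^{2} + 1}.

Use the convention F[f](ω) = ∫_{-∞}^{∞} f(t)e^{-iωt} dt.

F(ω) = 4 \pi e^{- 7 i \omega - \left|{\omega}\right|}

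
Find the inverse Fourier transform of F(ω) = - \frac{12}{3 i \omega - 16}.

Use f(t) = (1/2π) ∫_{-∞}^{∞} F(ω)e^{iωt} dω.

f(t) = 4 e^{\frac{16 t}{3}} u\left(- t\right)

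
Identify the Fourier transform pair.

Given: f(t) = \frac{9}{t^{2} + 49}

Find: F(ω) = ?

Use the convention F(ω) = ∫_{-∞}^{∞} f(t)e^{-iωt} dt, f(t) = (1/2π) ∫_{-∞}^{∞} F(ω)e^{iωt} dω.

F(ω) = \frac{9 \pi e^{- 7 \left|{\omega}\right|}}{7}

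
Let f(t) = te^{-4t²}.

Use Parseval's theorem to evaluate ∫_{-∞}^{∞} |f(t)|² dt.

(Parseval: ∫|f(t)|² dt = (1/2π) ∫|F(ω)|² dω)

∫|f(t)|² dt = \frac{\sqrt{2} \sqrt{\pi}}{64}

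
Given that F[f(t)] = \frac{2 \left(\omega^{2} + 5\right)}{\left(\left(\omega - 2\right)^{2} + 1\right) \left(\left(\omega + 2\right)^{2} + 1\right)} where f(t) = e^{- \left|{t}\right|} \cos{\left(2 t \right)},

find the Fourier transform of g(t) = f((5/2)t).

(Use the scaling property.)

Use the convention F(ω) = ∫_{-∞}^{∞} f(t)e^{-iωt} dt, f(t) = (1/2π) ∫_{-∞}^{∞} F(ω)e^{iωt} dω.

F[g](ω) = \frac{20 \left(4 \omega^{2} + 125\right)}{16 \omega^{4} - 600 \omega^{2} + 15625}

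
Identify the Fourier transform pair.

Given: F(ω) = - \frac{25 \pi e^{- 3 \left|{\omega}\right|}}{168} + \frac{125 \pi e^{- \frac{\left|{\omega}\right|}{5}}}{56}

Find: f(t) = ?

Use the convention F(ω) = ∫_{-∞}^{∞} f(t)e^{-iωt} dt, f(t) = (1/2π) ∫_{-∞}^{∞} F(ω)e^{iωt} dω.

f(t) = \frac{4}{\left(t^{2} + \frac{1}{25}\right) \left(t^{2} + 9\right)}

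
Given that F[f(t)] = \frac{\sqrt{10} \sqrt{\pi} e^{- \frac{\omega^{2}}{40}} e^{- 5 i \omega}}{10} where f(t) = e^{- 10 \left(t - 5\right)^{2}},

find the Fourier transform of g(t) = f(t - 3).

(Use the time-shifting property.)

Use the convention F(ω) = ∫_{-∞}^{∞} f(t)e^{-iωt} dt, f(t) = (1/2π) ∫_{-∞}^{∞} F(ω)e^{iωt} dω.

F[g](ω) = \frac{\sqrt{10} \sqrt{\pi} e^{- \frac{\omega \left(\omega + 320 i\right)}{40}}}{10}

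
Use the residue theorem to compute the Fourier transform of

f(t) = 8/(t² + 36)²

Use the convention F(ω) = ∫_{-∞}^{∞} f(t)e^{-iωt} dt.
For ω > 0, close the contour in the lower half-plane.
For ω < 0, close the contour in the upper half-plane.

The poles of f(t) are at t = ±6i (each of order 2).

Let g(z) = f(z)e^{-iωz}; for large |z| the factor e^{-iωz} decays in the lower half-plane when ω > 0 and in the upper half-plane when ω < 0.

Case ω > 0 (lower half-plane, clockwise contour ⇒ F(ω) = -2πi·ΣRes):
  Res_{z = - 6 i} g(z) = \frac{i \left(6 \omega + 1\right) e^{- 6 \omega}}{108} (pole of order 2)
  F(ω) = -2πi·ΣRes = \frac{\pi \left(6 \omega + 1\right) e^{- 6 \omega}}{54}

Case ω < 0 (upper half-plane, counterclockwise contour ⇒ F(ω) = +2πi·ΣRes):
  Res_{z = 6 i} g(z) = \frac{i \left(6 \omega - 1\right) e^{6 \omega}}{108} (pole of order 2)
  F(ω) = 2πi·ΣRes = \frac{\pi \left(1 - 6 \omega\right) e^{6 \omega}}{54}

Both cases combine into a single formula in |ω|:

F(ω) = \frac{\pi \left(6 \left|{\omega}\right| + 1\right) e^{- 6 \left|{\omega}\right|}}{54}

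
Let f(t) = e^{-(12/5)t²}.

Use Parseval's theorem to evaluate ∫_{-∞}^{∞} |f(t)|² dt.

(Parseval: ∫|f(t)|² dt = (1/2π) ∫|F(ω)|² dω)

∫|f(t)|² dt = \frac{\sqrt{30} \sqrt{\pi}}{12}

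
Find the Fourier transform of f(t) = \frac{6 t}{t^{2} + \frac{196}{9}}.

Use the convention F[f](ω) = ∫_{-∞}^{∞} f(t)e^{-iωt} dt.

F(ω) = - 6 i \pi e^{- \frac{14 \left|{\omega}\right|}{3}} \operatorname{sign}{\left(\omega \right)}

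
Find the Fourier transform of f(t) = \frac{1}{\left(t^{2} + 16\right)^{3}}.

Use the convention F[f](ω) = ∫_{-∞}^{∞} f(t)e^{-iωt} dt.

F(ω) = \frac{\pi \left(16 \omega^{2} + 12 \left|{\omega}\right| + 3\right) e^{- 4 \left|{\omega}\right|}}{8192}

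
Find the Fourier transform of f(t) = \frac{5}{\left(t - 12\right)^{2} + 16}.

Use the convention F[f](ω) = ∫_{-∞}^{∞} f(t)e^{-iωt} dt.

F(ω) = \frac{5 \pi e^{- 12 i \omega - 4 \left|{\omega}\right|}}{4}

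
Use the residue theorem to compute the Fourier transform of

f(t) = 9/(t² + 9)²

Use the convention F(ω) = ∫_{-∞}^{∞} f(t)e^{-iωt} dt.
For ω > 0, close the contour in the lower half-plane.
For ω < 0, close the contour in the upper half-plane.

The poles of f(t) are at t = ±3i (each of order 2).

Let g(z) = f(z)e^{-iωz}; for large |z| the factor e^{-iωz} decays in the lower half-plane when ω > 0 and in the upper half-plane when ω < 0.

Case ω > 0 (lower half-plane, clockwise contour ⇒ F(ω) = -2πi·ΣRes):
  Res_{z = - 3 i} g(z) = \frac{i \left(3 \omega + 1\right) e^{- 3 \omega}}{12} (pole of order 2)
  F(ω) = -2πi·ΣRes = \frac{\pi \left(3 \omega + 1\right) e^{- 3 \omega}}{6}

Case ω < 0 (upper half-plane, counterclockwise contour ⇒ F(ω) = +2πi·ΣRes):
  Res_{z = 3 i} g(z) = \frac{i \left(3 \omega - 1\right) e^{3 \omega}}{12} (pole of order 2)
  F(ω) = 2πi·ΣRes = \frac{\pi \left(1 - 3 \omega\right) e^{3 \omega}}{6}

Both cases combine into a single formula in |ω|:

F(ω) = \frac{\pi \left(3 \left|{\omega}\right| + 1\right) e^{- 3 \left|{\omega}\right|}}{6}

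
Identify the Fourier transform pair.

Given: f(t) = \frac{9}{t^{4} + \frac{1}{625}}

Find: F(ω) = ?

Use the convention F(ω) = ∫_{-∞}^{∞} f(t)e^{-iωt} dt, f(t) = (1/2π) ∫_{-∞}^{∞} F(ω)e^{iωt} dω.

F(ω) = 1125 \pi e^{- \frac{\sqrt{2} \left|{\omega}\right|}{10}} \sin{\left(\frac{\sqrt{2} \left|{\omega}\right|}{10} + \frac{\pi}{4} \right)}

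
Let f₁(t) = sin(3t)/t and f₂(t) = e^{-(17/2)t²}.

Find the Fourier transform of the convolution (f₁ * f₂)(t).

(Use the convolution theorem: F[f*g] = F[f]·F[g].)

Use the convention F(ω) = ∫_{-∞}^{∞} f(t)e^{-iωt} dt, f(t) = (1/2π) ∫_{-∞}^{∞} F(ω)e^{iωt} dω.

F[f₁*f₂](ω) = \begin{cases} \frac{\sqrt{34} \pi^{\frac{3}{2}} e^{- \frac{\omega^{2}}{34}}}{17} & \text{for}\: \omega > -3 \wedge \omega < 3 \\0 & \text{otherwise} \end{cases}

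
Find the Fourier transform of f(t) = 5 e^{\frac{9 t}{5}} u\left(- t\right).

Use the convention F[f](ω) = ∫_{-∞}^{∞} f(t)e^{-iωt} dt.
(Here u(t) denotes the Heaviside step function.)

F(ω) = - \frac{25}{5 i \omega - 9}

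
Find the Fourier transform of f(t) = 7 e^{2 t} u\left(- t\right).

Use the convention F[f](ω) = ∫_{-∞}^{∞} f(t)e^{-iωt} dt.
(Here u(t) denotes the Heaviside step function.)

F(ω) = - \frac{7}{i \omega - 2}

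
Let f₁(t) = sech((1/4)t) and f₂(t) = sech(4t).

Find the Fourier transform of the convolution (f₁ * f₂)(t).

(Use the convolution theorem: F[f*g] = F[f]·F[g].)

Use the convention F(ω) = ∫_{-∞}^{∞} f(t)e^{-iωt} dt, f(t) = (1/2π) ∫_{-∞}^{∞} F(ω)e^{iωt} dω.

F[f₁*f₂](ω) = \frac{\pi^{2}}{\cosh{\left(\frac{\pi \omega}{8} \right)} \cosh{\left(2 \pi \omega \right)}}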